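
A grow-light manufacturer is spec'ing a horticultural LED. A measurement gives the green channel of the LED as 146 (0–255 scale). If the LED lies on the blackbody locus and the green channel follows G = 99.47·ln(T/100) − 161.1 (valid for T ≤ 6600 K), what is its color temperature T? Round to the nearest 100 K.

2200 K

ln t = (146 + 161.1) / 99.47 = 3.0874.
t = e^3.0874 = 21.919.
T = 100·t = 2192 K → 2200 K to the nearest 100 K.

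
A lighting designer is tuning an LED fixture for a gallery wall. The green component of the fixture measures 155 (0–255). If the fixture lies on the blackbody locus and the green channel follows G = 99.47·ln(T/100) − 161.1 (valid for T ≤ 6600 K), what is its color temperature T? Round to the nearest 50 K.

ln t = (155 + 161.1) / 99.47 = 3.1778.
t = e^3.1778 = 23.995.
T = 100·t = 2399 K → 2400 K to the nearest 50 K.

2400 K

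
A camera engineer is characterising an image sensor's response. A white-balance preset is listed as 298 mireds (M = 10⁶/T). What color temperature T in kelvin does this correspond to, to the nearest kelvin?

3356 K

T = 10⁶ / 298 = 3355.70 K → 3356 K.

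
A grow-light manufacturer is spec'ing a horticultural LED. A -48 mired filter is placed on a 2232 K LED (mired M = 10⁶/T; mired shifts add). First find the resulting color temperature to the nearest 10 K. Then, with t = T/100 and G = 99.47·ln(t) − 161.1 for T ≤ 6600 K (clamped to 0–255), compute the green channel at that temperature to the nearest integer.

159

M_in = 10⁶/2232 = 448.03; M_out = 448.03 + (-48) = 400.03.
T_out = 10⁶/400.03 = 2499.8 K → 2500 K; t = 25.
G = 99.47·ln 25 − 161.1 = 99.47·3.2189 − 161.1 = 159.082.
Rounded: 159.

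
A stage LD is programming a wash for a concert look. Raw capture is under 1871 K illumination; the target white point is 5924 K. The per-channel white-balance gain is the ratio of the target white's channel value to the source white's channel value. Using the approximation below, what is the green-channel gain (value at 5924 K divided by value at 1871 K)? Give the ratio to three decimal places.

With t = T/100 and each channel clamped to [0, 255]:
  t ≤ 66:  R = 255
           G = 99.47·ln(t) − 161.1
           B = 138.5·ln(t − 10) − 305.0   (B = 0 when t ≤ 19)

1.880

At 1871 K (t = 18.71):
  G = 99.47·ln 18.71 − 161.1 = 99.47·2.9291 − 161.1 = 130.253.
At 5924 K (t = 59.24):
  G = 99.47·ln 59.24 − 161.1 = 99.47·4.0816 − 161.1 = 244.896.
Gain = 244.896 / 130.253 = 1.8802 → 1.880.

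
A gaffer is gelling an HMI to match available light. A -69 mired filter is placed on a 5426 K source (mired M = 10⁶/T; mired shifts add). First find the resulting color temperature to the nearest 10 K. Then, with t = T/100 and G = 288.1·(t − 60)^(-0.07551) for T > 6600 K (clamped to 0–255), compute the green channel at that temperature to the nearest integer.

M_in = 10⁶/5426 = 184.30; M_out = 184.30 + (-69) = 115.30.
T_out = 10⁶/115.30 = 8673.2 K → 8670 K; t = 86.7.
G = 288.1·(86.7 − 60)^(-0.07551) = 288.1·26.7^(-0.07551) = 288.1·0.78034 = 224.816.
Rounded: 225.

225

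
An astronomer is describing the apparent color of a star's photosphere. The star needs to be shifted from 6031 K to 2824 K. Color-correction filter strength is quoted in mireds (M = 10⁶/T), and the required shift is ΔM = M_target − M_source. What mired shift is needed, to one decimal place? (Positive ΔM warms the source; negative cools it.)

M_source = 10⁶/6031 = 165.810; M_target = 10⁶/2824 = 354.108.
ΔM = 354.108 − 165.810 = 188.298 → +188.3 mireds, a warming shift.

+188.3 mireds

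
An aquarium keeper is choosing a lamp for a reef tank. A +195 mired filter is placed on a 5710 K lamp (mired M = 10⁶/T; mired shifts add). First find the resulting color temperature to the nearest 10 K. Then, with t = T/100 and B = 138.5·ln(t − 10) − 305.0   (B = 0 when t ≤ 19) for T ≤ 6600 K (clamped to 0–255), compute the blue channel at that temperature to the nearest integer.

M_in = 10⁶/5710 = 175.13; M_out = 175.13 + (+195) = 370.13.
T_out = 10⁶/370.13 = 2701.7 K → 2700 K; t = 27.
B = 138.5·ln(27 − 10) − 305.0 = 138.5·ln 17 − 305.0 = 138.5·2.8332 − 305.0 = 87.400.
Rounded: 87.

87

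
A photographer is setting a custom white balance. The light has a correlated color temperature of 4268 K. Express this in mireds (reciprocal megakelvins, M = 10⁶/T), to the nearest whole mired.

234 mireds

M = 10⁶ / 4268 = 234.302 → 234 mireds.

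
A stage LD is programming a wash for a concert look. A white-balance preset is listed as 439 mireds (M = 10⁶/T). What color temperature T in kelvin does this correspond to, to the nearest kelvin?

T = 10⁶ / 439 = 2277.90 K → 2278 K.

2278 K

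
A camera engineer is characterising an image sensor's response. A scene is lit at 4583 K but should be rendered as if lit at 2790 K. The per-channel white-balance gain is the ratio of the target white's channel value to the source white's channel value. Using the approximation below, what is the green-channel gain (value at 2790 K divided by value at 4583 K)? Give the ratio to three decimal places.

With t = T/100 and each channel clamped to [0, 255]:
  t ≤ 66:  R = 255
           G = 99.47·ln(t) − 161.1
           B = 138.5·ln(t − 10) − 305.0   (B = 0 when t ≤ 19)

0.775

At 4583 K (t = 45.83):
  G = 99.47·ln 45.83 − 161.1 = 99.47·3.8249 − 161.1 = 219.367.
At 2790 K (t = 27.9):
  G = 99.47·ln 27.9 − 161.1 = 99.47·3.3286 − 161.1 = 169.998.
Gain = 169.998 / 219.367 = 0.7750 → 0.775.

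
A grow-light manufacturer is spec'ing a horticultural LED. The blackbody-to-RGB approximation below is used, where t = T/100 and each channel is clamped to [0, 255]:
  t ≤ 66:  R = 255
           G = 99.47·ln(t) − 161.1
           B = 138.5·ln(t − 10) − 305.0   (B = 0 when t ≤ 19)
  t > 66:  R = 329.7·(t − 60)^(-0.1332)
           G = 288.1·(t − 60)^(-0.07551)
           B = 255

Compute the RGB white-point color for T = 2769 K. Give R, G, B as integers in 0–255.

R=255, G=169, B=93

t = 2769/100 = 27.69; the t ≤ 66 branch applies.
R = 255 by definition for t ≤ 66.
G = 99.47·ln 27.69 − 161.1 = 99.47·3.3211 − 161.1 = 169.247.
B = 138.5·ln(27.69 − 10) − 305.0 = 138.5·ln 17.69 − 305.0 = 138.5·2.8730 − 305.0 = 92.910.
Rounded: (255, 169, 93).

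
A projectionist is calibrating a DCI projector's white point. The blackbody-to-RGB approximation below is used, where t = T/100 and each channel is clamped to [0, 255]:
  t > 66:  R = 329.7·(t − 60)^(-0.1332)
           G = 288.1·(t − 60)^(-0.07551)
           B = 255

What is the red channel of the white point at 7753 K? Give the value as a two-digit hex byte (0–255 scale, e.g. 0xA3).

t = 7753/100 = 77.53; the t > 66 branch applies.
R = 329.7·(77.53 − 60)^(-0.1332) = 329.7·17.53^(-0.1332) = 329.7·0.68285 = 225.137.
Rounded: 225; in hex, 0xE1.

0xE1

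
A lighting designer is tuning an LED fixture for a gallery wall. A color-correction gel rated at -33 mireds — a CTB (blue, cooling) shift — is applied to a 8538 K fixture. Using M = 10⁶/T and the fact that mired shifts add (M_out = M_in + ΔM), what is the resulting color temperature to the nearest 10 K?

11890 K

M_in = 10⁶/8538 = 117.12 mireds.
M_out = 117.12 + (-33) = 84.12 mireds.
T_out = 10⁶/84.12 = 11887.3 K → 11890 K.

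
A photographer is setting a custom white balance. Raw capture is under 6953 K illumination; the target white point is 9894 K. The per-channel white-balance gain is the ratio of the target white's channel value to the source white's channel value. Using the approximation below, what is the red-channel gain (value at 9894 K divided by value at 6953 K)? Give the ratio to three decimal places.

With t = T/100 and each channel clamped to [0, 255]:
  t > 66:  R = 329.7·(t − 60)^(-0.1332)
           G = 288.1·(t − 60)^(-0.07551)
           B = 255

At 6953 K (t = 69.53):
  R = 329.7·(69.53 − 60)^(-0.1332) = 329.7·9.53^(-0.1332) = 329.7·0.74060 = 244.176.
At 9894 K (t = 98.94):
  R = 329.7·(98.94 − 60)^(-0.1332) = 329.7·38.94^(-0.1332) = 329.7·0.61399 = 202.432.
Gain = 202.432 / 244.176 = 0.8290 → 0.829.

0.829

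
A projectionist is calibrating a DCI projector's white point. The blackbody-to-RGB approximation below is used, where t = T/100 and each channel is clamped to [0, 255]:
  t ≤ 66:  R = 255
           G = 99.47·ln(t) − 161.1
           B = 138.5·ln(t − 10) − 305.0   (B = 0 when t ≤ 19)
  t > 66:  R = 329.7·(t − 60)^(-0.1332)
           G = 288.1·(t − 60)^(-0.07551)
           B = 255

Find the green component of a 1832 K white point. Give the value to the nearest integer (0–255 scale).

t = 1832/100 = 18.32; the t ≤ 66 branch applies.
G = 99.47·ln 18.32 − 161.1 = 99.47·2.9080 − 161.1 = 128.158.
Rounded: 128.

128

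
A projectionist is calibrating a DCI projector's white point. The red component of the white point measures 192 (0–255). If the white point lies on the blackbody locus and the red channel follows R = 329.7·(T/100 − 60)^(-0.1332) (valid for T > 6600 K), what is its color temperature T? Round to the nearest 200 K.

(t − 60)^(-0.1332) = 192/329.7 = 0.58235.
t − 60 = 0.58235^(1/-0.1332) = 0.58235^(-7.508) = 57.929, so t = 117.929.
T = 100·t = 11793 K → 11800 K to the nearest 200 K.

11800 K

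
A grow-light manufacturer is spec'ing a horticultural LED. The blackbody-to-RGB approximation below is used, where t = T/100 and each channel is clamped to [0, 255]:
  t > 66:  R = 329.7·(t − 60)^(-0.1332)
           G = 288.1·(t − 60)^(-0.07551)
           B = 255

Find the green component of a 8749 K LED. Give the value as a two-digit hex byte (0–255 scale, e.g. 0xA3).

t = 8749/100 = 87.49; the t > 66 branch applies.
G = 288.1·(87.49 − 60)^(-0.07551) = 288.1·27.49^(-0.07551) = 288.1·0.77862 = 224.322.
Rounded: 224; in hex, 0xE0.

0xE0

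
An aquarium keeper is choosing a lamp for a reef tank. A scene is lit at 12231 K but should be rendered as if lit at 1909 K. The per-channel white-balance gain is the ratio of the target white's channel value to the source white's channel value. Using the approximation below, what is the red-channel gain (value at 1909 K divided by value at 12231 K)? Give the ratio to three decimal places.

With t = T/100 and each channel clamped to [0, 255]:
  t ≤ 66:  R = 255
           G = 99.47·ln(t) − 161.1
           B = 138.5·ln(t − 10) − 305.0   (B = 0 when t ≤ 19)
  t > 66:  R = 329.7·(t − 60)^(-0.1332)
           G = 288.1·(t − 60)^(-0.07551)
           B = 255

1.341

At 12231 K (t = 122.31):
  R = 329.7·(122.31 − 60)^(-0.1332) = 329.7·62.31^(-0.1332) = 329.7·0.57672 = 190.145.
At 1909 K (t = 19.09):
  R = 255 by definition for t ≤ 66.
Gain = 255.000 / 190.145 = 1.3411 → 1.341.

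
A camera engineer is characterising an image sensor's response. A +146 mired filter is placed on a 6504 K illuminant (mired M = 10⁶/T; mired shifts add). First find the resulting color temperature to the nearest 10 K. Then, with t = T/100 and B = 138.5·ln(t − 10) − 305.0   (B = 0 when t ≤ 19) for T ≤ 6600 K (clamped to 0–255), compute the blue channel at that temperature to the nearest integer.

M_in = 10⁶/6504 = 153.75; M_out = 153.75 + (+146) = 299.75.
T_out = 10⁶/299.75 = 3336.1 K → 3340 K; t = 33.4.
B = 138.5·ln(33.4 − 10) − 305.0 = 138.5·ln 23.4 − 305.0 = 138.5·3.1527 − 305.0 = 131.654.
Rounded: 132.

132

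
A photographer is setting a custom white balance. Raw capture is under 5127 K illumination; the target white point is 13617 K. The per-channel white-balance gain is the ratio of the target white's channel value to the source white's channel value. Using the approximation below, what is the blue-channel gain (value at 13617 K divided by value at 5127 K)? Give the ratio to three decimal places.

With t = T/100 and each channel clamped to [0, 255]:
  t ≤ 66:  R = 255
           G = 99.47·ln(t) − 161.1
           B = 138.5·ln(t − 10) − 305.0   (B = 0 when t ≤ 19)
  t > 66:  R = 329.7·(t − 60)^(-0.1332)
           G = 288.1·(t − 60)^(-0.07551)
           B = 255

1.213

At 5127 K (t = 51.27):
  B = 138.5·ln(51.27 − 10) − 305.0 = 138.5·ln 41.27 − 305.0 = 138.5·3.7201 − 305.0 = 210.239.
At 13617 K (t = 136.17):
  B = 255 by definition for t > 66.
Gain = 255.000 / 210.239 = 1.2129 → 1.213.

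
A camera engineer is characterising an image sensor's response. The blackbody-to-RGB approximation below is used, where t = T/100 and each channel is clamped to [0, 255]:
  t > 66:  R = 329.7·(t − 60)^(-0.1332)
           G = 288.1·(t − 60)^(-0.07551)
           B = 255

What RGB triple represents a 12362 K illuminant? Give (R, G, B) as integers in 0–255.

t = 12362/100 = 123.62; the t > 66 branch applies.
R = 329.7·(123.62 − 60)^(-0.1332) = 329.7·63.62^(-0.1332) = 329.7·0.57512 = 189.618.
G = 288.1·(123.62 − 60)^(-0.07551) = 288.1·63.62^(-0.07551) = 288.1·0.73082 = 210.549.
B = 255 by definition for t > 66.
Rounded: (190, 211, 255).

(190, 211, 255)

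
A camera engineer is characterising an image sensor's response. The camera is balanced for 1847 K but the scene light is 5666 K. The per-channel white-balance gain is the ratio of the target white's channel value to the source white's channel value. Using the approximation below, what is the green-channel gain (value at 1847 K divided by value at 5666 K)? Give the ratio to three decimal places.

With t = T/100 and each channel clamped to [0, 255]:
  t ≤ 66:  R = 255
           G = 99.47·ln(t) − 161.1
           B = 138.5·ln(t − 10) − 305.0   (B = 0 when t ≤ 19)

At 5666 K (t = 56.66):
  G = 99.47·ln 56.66 − 161.1 = 99.47·4.0371 − 161.1 = 240.467.
At 1847 K (t = 18.47):
  G = 99.47·ln 18.47 − 161.1 = 99.47·2.9161 − 161.1 = 128.969.
Gain = 128.969 / 240.467 = 0.5363 → 0.536.

0.536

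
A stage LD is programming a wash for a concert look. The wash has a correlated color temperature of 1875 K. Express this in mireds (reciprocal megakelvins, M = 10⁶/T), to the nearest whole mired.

533 mireds

M = 10⁶ / 1875 = 533.333 → 533 mireds.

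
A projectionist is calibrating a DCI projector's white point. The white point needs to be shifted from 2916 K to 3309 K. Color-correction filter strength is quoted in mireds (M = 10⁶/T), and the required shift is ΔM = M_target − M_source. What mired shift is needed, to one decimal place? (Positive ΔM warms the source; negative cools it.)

-40.7 mireds

M_source = 10⁶/2916 = 342.936; M_target = 10⁶/3309 = 302.206.
ΔM = 302.206 − 342.936 = -40.729 → -40.7 mireds, a cooling shift.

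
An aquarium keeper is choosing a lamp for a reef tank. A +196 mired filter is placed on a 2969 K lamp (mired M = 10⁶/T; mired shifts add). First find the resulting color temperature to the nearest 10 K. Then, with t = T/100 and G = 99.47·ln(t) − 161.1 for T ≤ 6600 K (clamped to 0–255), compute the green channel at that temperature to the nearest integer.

131

M_in = 10⁶/2969 = 336.81; M_out = 336.81 + (+196) = 532.81.
T_out = 10⁶/532.81 = 1876.8 K → 1880 K; t = 18.8.
G = 99.47·ln 18.8 − 161.1 = 99.47·2.9339 − 161.1 = 130.731.
Rounded: 131.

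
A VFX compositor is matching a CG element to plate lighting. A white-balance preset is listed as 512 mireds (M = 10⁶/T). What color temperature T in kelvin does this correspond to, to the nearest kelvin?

1953 K

T = 10⁶ / 512 = 1953.12 K → 1953 K.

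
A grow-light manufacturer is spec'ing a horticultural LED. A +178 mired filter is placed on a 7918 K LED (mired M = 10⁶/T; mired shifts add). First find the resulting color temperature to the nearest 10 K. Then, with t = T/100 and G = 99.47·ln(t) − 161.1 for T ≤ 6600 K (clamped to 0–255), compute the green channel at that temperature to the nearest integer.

186

M_in = 10⁶/7918 = 126.29; M_out = 126.29 + (+178) = 304.29.
T_out = 10⁶/304.29 = 3286.3 K → 3290 K; t = 32.9.
G = 99.47·ln 32.9 − 161.1 = 99.47·3.4935 − 161.1 = 186.396.
Rounded: 186.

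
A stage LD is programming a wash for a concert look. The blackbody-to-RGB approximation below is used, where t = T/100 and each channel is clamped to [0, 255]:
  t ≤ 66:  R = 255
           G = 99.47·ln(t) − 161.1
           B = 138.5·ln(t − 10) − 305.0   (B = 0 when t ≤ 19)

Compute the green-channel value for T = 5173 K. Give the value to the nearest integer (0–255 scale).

231

t = 5173/100 = 51.73; the t ≤ 66 branch applies.
G = 99.47·ln 51.73 − 161.1 = 99.47·3.9460 − 161.1 = 231.412.
Rounded: 231.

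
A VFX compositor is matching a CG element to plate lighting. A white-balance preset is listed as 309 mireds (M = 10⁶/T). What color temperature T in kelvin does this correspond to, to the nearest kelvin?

T = 10⁶ / 309 = 3236.25 K → 3236 K.

3236 K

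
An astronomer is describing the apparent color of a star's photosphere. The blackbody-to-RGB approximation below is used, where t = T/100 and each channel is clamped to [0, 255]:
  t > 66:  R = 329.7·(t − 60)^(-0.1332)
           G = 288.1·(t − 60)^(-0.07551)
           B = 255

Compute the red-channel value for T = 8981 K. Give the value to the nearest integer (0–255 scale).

210

t = 8981/100 = 89.81; the t > 66 branch applies.
R = 329.7·(89.81 − 60)^(-0.1332) = 329.7·29.81^(-0.1332) = 329.7·0.63623 = 209.765.
Rounded: 210.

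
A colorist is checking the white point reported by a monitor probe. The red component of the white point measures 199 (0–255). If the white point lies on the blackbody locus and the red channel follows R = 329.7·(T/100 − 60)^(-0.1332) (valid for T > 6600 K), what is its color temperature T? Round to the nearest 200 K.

10400 K

(t − 60)^(-0.1332) = 199/329.7 = 0.60358.
t − 60 = 0.60358^(1/-0.1332) = 0.60358^(-7.508) = 44.273, so t = 104.273.
T = 100·t = 10427 K → 10400 K to the nearest 200 K.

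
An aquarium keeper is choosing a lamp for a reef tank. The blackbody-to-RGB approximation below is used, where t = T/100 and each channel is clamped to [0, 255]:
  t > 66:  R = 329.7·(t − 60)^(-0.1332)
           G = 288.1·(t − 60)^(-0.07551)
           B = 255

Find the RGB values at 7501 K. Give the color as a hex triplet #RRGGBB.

#E6EBFF

t = 7501/100 = 75.01; the t > 66 branch applies.
R = 329.7·(75.01 − 60)^(-0.1332) = 329.7·15.01^(-0.1332) = 329.7·0.69712 = 229.840.
G = 288.1·(75.01 − 60)^(-0.07551) = 288.1·15.01^(-0.07551) = 288.1·0.81503 = 234.809.
B = 255 by definition for t > 66.
Rounded: (230, 235, 255).
In hex: #E6EBFF.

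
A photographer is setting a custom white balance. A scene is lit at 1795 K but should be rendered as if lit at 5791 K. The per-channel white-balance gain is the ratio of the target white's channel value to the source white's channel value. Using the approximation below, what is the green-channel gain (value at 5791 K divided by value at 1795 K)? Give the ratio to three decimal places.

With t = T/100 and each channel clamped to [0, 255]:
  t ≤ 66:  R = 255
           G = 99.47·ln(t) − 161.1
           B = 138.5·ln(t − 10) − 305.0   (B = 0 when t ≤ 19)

1.924

At 1795 K (t = 17.95):
  G = 99.47·ln 17.95 − 161.1 = 99.47·2.8876 − 161.1 = 126.129.
At 5791 K (t = 57.91):
  G = 99.47·ln 57.91 − 161.1 = 99.47·4.0589 − 161.1 = 242.638.
Gain = 242.638 / 126.129 = 1.9237 → 1.924.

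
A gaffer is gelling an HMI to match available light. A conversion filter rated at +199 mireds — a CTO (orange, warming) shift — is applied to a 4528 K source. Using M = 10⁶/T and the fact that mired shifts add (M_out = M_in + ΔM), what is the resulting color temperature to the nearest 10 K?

2380 K

M_in = 10⁶/4528 = 220.85 mireds.
M_out = 220.85 + (+199) = 419.85 mireds.
T_out = 10⁶/419.85 = 2381.8 K → 2380 K.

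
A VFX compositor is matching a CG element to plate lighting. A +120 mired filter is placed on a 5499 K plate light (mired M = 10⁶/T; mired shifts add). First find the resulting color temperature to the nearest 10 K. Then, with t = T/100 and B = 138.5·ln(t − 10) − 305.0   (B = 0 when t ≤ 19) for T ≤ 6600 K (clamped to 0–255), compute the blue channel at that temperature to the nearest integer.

130

M_in = 10⁶/5499 = 181.85; M_out = 181.85 + (+120) = 301.85.
T_out = 10⁶/301.85 = 3312.9 K → 3310 K; t = 33.1.
B = 138.5·ln(33.1 − 10) − 305.0 = 138.5·ln 23.1 − 305.0 = 138.5·3.1398 − 305.0 = 129.867.
Rounded: 130.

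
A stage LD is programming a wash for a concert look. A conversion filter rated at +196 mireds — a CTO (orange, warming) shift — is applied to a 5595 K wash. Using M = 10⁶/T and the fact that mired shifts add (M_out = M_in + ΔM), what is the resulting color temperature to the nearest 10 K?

M_in = 10⁶/5595 = 178.73 mireds.
M_out = 178.73 + (+196) = 374.73 mireds.
T_out = 10⁶/374.73 = 2668.6 K → 2670 K.

2670 K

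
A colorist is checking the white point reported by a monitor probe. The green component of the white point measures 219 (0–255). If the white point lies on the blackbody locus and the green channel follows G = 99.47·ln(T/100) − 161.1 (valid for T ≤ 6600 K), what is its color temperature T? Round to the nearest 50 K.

4550 K

ln t = (219 + 161.1) / 99.47 = 3.8213.
t = e^3.8213 = 45.661.
T = 100·t = 4566 K → 4550 K to the nearest 50 K.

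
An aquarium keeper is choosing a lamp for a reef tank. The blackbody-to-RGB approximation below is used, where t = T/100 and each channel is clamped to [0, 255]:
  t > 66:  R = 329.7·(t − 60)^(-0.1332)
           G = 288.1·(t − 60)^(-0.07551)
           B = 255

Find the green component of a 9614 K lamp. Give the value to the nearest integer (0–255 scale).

220

t = 9614/100 = 96.14; the t > 66 branch applies.
G = 288.1·(96.14 − 60)^(-0.07551) = 288.1·36.14^(-0.07551) = 288.1·0.76270 = 219.735.
Rounded: 220.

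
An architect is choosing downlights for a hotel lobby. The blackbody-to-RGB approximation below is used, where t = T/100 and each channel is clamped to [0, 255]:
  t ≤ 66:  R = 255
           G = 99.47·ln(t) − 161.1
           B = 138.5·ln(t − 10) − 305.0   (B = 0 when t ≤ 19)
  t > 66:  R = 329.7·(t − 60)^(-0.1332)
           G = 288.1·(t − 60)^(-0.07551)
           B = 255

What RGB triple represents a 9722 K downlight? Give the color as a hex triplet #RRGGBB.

#CCDBFF

t = 9722/100 = 97.22; the t > 66 branch applies.
R = 329.7·(97.22 − 60)^(-0.1332) = 329.7·37.22^(-0.1332) = 329.7·0.61769 = 203.653.
G = 288.1·(97.22 − 60)^(-0.07551) = 288.1·37.22^(-0.07551) = 288.1·0.76101 = 219.247.
B = 255 by definition for t > 66.
Rounded: (204, 219, 255).
In hex: #CCDBFF.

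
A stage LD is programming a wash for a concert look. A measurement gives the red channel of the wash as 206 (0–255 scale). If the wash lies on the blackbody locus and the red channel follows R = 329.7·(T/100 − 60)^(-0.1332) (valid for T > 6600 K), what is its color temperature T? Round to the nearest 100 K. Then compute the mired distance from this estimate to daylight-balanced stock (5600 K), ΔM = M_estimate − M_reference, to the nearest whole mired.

-72 mireds

(t − 60)^(-0.1332) = 206/329.7 = 0.62481.
t − 60 = 0.62481^(1/-0.1332) = 0.62481^(-7.508) = 34.152, so t = 94.152.
T = 100·t = 9415 K → 9400 K to the nearest 100 K.
M_estimate = 10⁶/9400 = 106.38; M_reference = 10⁶/5600 = 178.57.
ΔM = 106.38 − 178.57 = -72.19 → -72 mireds.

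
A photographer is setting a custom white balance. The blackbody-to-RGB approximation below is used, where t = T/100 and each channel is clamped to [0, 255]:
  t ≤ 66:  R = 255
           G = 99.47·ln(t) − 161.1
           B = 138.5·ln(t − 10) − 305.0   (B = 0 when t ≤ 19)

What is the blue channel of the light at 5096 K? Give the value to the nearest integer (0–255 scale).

t = 5096/100 = 50.96; the t ≤ 66 branch applies.
B = 138.5·ln(50.96 − 10) − 305.0 = 138.5·ln 40.96 − 305.0 = 138.5·3.7126 − 305.0 = 209.195.
Rounded: 209.

209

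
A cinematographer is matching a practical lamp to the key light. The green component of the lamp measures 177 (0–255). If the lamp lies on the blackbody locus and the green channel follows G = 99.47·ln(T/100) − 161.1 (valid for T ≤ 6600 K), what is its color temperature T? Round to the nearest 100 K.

ln t = (177 + 161.1) / 99.47 = 3.3990.
t = e^3.3990 = 29.935.
T = 100·t = 2993 K → 3000 K to the nearest 100 K.

3000 K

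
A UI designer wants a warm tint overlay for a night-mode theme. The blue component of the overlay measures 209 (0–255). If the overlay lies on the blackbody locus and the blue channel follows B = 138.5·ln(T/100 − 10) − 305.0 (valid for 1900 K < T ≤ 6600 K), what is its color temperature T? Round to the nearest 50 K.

ln(t − 10) = (209 + 305.0) / 138.5 = 3.7112.
t − 10 = e^3.7112 = 40.903, so t = 50.903.
T = 100·t = 5090 K → 5100 K to the nearest 50 K.

5100 K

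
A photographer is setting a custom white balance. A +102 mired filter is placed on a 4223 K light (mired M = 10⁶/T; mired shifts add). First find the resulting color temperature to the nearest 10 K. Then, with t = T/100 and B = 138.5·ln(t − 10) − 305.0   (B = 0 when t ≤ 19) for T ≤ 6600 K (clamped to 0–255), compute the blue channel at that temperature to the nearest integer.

M_in = 10⁶/4223 = 236.80; M_out = 236.80 + (+102) = 338.80.
T_out = 10⁶/338.80 = 2951.6 K → 2950 K; t = 29.5.
B = 138.5·ln(29.5 − 10) − 305.0 = 138.5·ln 19.5 − 305.0 = 138.5·2.9704 − 305.0 = 106.402.
Rounded: 106.

106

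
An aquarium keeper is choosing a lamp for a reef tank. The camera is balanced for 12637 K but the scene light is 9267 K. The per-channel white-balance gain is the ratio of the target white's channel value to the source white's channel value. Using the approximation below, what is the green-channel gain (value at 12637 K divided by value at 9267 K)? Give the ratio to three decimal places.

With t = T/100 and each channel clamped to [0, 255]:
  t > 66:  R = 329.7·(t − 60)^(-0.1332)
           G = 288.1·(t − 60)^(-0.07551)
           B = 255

At 9267 K (t = 92.67):
  G = 288.1·(92.67 − 60)^(-0.07551) = 288.1·32.67^(-0.07551) = 288.1·0.76854 = 221.416.
At 12637 K (t = 126.37):
  G = 288.1·(126.37 − 60)^(-0.07551) = 288.1·66.37^(-0.07551) = 288.1·0.72849 = 209.878.
Gain = 209.878 / 221.416 = 0.9479 → 0.948.

0.948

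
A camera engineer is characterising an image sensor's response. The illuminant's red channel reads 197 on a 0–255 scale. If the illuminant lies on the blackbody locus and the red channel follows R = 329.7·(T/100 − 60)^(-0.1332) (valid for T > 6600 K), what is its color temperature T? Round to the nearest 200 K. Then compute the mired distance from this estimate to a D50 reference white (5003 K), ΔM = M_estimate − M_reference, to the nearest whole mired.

(t − 60)^(-0.1332) = 197/329.7 = 0.59751.
t − 60 = 0.59751^(1/-0.1332) = 0.59751^(-7.508) = 47.761, so t = 107.761.
T = 100·t = 10776 K → 10800 K to the nearest 200 K.
M_estimate = 10⁶/10800 = 92.59; M_reference = 10⁶/5003 = 199.88.
ΔM = 92.59 − 199.88 = -107.29 → -107 mireds.

-107 mireds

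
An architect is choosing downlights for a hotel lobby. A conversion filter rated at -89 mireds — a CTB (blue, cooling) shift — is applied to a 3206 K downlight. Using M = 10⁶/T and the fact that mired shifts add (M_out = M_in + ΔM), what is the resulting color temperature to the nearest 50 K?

4500 K

M_in = 10⁶/3206 = 311.92 mireds.
M_out = 311.92 + (-89) = 222.92 mireds.
T_out = 10⁶/222.92 = 4486.0 K → 4500 K.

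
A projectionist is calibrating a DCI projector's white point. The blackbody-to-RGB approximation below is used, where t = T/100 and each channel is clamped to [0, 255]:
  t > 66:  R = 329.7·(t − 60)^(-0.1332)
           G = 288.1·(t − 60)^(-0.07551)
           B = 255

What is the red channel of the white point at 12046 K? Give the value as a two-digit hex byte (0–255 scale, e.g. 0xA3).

0xBF

t = 12046/100 = 120.46; the t > 66 branch applies.
R = 329.7·(120.46 − 60)^(-0.1332) = 329.7·60.46^(-0.1332) = 329.7·0.57904 = 190.909.
Rounded: 191; in hex, 0xBF.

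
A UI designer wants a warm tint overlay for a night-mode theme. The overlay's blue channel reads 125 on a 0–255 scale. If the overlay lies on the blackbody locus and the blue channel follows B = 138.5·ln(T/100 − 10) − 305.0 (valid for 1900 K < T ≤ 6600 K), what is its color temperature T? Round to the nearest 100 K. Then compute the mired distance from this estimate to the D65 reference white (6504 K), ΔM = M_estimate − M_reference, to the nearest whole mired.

+159 mireds

ln(t − 10) = (125 + 305.0) / 138.5 = 3.1047.
t − 10 = e^3.1047 = 22.302, so t = 32.302.
T = 100·t = 3230 K → 3200 K to the nearest 100 K.
M_estimate = 10⁶/3200 = 312.50; M_reference = 10⁶/6504 = 153.75.
ΔM = 312.50 − 153.75 = 158.75 → +159 mireds.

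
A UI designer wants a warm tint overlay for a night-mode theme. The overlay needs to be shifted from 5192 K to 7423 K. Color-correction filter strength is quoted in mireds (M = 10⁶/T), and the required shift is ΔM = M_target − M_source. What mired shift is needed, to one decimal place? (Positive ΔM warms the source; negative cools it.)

M_source = 10⁶/5192 = 192.604; M_target = 10⁶/7423 = 134.716.
ΔM = 134.716 − 192.604 = -57.888 → -57.9 mireds, a cooling shift.

-57.9 mireds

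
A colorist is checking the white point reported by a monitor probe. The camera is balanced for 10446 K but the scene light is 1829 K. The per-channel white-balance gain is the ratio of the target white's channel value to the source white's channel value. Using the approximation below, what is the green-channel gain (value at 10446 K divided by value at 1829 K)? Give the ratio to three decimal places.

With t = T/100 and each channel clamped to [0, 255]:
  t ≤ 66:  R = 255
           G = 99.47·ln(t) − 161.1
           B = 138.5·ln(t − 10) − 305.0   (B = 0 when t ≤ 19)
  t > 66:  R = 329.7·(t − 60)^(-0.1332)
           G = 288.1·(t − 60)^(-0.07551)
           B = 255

1.690

At 1829 K (t = 18.29):
  G = 99.47·ln 18.29 − 161.1 = 99.47·2.9064 − 161.1 = 127.995.
At 10446 K (t = 104.46):
  G = 288.1·(104.46 − 60)^(-0.07551) = 288.1·44.46^(-0.07551) = 288.1·0.75086 = 216.324.
Gain = 216.324 / 127.995 = 1.6901 → 1.690.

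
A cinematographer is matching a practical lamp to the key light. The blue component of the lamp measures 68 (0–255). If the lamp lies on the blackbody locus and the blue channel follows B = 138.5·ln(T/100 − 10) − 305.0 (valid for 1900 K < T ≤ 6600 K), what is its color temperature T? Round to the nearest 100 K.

ln(t − 10) = (68 + 305.0) / 138.5 = 2.6931.
t − 10 = e^2.6931 = 14.778, so t = 24.778.
T = 100·t = 2478 K → 2500 K to the nearest 100 K.

2500 K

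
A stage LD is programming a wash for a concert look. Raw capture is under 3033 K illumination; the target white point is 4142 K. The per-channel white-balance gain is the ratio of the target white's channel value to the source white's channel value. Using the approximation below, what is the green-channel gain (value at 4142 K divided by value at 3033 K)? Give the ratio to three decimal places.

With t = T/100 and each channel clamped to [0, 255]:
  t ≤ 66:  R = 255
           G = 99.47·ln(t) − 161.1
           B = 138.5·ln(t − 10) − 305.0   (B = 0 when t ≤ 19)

1.174

At 3033 K (t = 30.33):
  G = 99.47·ln 30.33 − 161.1 = 99.47·3.4121 − 161.1 = 178.305.
At 4142 K (t = 41.42):
  G = 99.47·ln 41.42 − 161.1 = 99.47·3.7238 − 161.1 = 209.303.
Gain = 209.303 / 178.305 = 1.1738 → 1.174.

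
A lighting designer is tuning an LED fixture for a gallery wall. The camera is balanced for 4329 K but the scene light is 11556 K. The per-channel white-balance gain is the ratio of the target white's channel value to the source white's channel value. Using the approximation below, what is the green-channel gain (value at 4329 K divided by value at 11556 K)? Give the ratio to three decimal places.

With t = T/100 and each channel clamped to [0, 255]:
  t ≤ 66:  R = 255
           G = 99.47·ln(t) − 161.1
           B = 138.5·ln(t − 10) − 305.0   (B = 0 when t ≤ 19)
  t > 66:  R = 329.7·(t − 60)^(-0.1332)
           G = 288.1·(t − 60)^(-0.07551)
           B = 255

1.005

At 11556 K (t = 115.56):
  G = 288.1·(115.56 − 60)^(-0.07551) = 288.1·55.56^(-0.07551) = 288.1·0.73833 = 212.714.
At 4329 K (t = 43.29):
  G = 99.47·ln 43.29 − 161.1 = 99.47·3.7679 − 161.1 = 213.695.
Gain = 213.695 / 212.714 = 1.0046 → 1.005.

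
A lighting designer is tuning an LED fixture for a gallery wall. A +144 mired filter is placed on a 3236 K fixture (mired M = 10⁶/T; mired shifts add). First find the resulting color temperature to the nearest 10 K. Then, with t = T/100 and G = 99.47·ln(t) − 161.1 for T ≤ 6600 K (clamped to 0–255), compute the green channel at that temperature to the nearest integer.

M_in = 10⁶/3236 = 309.02; M_out = 309.02 + (+144) = 453.02.
T_out = 10⁶/453.02 = 2207.4 K → 2210 K; t = 22.1.
G = 99.47·ln 22.1 − 161.1 = 99.47·3.0956 − 161.1 = 146.817.
Rounded: 147.

147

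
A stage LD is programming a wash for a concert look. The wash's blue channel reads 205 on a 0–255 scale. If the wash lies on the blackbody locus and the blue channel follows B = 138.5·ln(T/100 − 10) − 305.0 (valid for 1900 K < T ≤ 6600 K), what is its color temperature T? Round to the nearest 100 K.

ln(t − 10) = (205 + 305.0) / 138.5 = 3.6823.
t − 10 = e^3.6823 = 39.738, so t = 49.738.
T = 100·t = 4974 K → 5000 K to the nearest 100 K.

5000 K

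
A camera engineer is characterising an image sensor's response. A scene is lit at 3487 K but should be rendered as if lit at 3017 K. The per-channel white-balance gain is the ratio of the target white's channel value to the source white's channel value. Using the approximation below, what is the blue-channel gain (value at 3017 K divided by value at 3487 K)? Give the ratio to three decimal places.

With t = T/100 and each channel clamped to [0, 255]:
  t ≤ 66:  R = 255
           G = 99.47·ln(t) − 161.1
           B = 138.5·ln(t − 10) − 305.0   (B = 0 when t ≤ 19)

At 3487 K (t = 34.87):
  B = 138.5·ln(34.87 − 10) − 305.0 = 138.5·ln 24.87 − 305.0 = 138.5·3.2137 − 305.0 = 140.092.
At 3017 K (t = 30.17):
  B = 138.5·ln(30.17 − 10) − 305.0 = 138.5·ln 20.17 − 305.0 = 138.5·3.0042 − 305.0 = 111.081.
Gain = 111.081 / 140.092 = 0.7929 → 0.793.

0.793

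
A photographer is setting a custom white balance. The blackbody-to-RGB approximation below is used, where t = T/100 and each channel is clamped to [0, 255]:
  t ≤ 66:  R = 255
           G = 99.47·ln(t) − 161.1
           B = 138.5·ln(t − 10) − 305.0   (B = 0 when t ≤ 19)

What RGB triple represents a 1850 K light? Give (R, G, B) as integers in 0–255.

(255, 129, 0)

t = 1850/100 = 18.5; the t ≤ 66 branch applies.
R = 255 by definition for t ≤ 66.
G = 99.47·ln 18.5 − 161.1 = 99.47·2.9178 − 161.1 = 129.131.
t = 18.5 ≤ 19, so B = 0.
Rounded: (255, 129, 0).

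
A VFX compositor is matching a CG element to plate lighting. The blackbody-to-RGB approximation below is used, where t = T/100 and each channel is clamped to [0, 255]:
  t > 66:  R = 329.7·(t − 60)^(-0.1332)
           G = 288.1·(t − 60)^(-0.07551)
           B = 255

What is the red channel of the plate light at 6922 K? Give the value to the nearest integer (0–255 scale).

245

t = 6922/100 = 69.22; the t > 66 branch applies.
R = 329.7·(69.22 − 60)^(-0.1332) = 329.7·9.22^(-0.1332) = 329.7·0.74387 = 245.254.
Rounded: 245.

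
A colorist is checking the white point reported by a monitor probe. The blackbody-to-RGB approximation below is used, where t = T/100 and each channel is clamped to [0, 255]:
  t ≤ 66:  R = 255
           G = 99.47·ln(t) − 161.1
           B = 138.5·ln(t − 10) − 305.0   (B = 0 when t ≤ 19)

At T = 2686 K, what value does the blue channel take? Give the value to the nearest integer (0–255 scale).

86

t = 2686/100 = 26.86; the t ≤ 66 branch applies.
B = 138.5·ln(26.86 − 10) − 305.0 = 138.5·ln 16.86 − 305.0 = 138.5·2.8249 − 305.0 = 86.255.
Rounded: 86.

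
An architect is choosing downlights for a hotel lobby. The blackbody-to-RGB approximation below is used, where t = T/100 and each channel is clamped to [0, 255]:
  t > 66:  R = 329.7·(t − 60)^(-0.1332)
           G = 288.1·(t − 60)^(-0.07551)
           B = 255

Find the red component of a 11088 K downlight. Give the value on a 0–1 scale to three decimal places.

t = 11088/100 = 110.88; the t > 66 branch applies.
R = 329.7·(110.88 − 60)^(-0.1332) = 329.7·50.88^(-0.1332) = 329.7·0.59250 = 195.347.
On a 0–1 scale: 195.347/255 = 0.7661 → 0.766.

0.766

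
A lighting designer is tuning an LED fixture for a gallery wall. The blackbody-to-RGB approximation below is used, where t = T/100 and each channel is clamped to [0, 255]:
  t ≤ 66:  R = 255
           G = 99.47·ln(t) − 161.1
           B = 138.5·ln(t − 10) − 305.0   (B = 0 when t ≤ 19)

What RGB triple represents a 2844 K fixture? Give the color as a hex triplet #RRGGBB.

t = 2844/100 = 28.44; the t ≤ 66 branch applies.
R = 255 by definition for t ≤ 66.
G = 99.47·ln 28.44 − 161.1 = 99.47·3.3478 − 161.1 = 171.905.
B = 138.5·ln(28.44 − 10) − 305.0 = 138.5·ln 18.44 − 305.0 = 138.5·2.9145 − 305.0 = 98.661.
Rounded: (255, 172, 99).
In hex: #FFAC63.

#FFAC63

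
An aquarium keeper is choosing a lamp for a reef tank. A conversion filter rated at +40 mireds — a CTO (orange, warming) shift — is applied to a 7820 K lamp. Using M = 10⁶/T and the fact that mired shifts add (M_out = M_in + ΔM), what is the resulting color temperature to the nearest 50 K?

M_in = 10⁶/7820 = 127.88 mireds.
M_out = 127.88 + (+40) = 167.88 mireds.
T_out = 10⁶/167.88 = 5956.7 K → 5950 K.

5950 K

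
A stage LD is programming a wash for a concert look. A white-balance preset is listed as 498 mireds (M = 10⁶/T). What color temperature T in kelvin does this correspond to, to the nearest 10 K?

2010 K

T = 10⁶ / 498 = 2008.03 K → 2010 K.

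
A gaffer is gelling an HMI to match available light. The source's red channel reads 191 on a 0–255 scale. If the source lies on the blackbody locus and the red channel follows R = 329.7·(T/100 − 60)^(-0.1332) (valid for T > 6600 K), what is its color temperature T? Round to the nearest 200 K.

12000 K

(t − 60)^(-0.1332) = 191/329.7 = 0.57931.
t − 60 = 0.57931^(1/-0.1332) = 0.57931^(-7.508) = 60.245, so t = 120.245.
T = 100·t = 12025 K → 12000 K to the nearest 200 K.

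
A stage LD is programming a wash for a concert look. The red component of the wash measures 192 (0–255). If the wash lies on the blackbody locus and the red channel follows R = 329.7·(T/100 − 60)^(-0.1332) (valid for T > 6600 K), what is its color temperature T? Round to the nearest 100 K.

(t − 60)^(-0.1332) = 192/329.7 = 0.58235.
t − 60 = 0.58235^(1/-0.1332) = 0.58235^(-7.508) = 57.929, so t = 117.929.
T = 100·t = 11793 K → 11800 K to the nearest 100 K.

11800 K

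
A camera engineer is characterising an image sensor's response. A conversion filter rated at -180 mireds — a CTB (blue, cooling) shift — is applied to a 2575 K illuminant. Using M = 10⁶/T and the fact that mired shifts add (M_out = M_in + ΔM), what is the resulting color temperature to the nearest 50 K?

M_in = 10⁶/2575 = 388.35 mireds.
M_out = 388.35 + (-180) = 208.35 mireds.
T_out = 10⁶/208.35 = 4799.6 K → 4800 K.

4800 K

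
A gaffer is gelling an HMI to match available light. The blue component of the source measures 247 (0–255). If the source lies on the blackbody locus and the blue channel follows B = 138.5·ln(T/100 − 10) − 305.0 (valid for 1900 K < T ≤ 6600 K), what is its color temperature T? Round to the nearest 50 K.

ln(t − 10) = (247 + 305.0) / 138.5 = 3.9856.
t − 10 = e^3.9856 = 53.815, so t = 63.815.
T = 100·t = 6382 K → 6400 K to the nearest 50 K.

6400 K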